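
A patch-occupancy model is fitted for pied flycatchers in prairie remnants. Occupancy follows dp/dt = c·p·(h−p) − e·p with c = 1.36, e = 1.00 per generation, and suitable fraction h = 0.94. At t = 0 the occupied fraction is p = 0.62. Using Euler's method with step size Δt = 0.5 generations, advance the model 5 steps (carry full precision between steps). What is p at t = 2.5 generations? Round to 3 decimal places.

Update rule: p ← p + [c·p·(h−p) − e·p]·Δt with Δt = 0.5.
step 1: Δp = -0.17509, p = 0.44491
step 2: Δp = -0.07267, p = 0.37224
step 3: Δp = -0.04241, p = 0.32983
step 4: Δp = -0.02806, p = 0.30177
step 5: Δp = -0.01992, p = 0.28185

0.282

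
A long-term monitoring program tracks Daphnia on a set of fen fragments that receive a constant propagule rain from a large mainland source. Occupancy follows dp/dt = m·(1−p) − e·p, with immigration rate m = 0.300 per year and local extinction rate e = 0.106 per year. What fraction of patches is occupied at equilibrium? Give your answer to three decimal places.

0.739

Setting dp/dt = 0: m − m·p* = e·p*, so m = (m+e)·p*.
p* = m/(m+e) = 0.300/(0.300+0.106) = 0.300/0.4060 = 0.7389.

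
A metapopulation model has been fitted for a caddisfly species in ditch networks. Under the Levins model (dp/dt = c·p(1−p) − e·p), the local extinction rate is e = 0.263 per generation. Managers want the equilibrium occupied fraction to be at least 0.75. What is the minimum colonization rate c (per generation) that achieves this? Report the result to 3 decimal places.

p* = 1 − e/c ≥ 0.75 requires e/c ≤ 0.2500, i.e. c ≥ e/0.2500.
c_min = 0.263/0.2500 = 1.0520.

1.052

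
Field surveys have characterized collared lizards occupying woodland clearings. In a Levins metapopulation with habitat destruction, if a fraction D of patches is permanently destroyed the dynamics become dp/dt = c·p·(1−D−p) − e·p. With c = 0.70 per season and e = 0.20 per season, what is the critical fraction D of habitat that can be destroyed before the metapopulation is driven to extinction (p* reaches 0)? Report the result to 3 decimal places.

The nontrivial equilibrium is p* = (1−D) − e/c; extinction occurs when this hits zero.
So D_crit = 1 − e/c = 1 − 0.20/0.70 = 1 − 0.2857 = 0.7143.
This equals the undisturbed p*, a classic result of Lande's extension.

0.714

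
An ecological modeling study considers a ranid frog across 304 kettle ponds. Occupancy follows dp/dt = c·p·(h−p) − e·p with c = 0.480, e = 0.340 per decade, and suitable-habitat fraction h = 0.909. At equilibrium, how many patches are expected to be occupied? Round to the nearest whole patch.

p* = h − e/c = 0.909 − 0.7083 = 0.2007.
Expected occupied patches = N × p* = 304 × 0.2007 = 61.00 ≈ 61.

61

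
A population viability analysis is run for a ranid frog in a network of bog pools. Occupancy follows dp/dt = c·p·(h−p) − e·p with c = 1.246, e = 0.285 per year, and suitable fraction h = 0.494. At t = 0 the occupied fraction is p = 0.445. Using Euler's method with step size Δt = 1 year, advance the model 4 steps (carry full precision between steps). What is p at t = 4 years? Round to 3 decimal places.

0.283

Update rule: p ← p + [c·p·(h−p) − e·p]·Δt with Δt = 1.
t = 1: p = 0.44500 + (-0.09966) = 0.34534
t = 2: p = 0.34534 + (-0.03446) = 0.31089
t = 3: p = 0.31089 + (-0.01767) = 0.29322
t = 4: p = 0.29322 + (-0.01021) = 0.28301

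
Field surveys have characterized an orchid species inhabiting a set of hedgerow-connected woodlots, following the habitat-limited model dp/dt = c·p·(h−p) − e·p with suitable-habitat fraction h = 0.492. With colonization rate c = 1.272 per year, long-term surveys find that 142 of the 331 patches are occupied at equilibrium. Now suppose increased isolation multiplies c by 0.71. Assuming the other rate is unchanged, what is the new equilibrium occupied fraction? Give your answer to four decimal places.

0.4033

Observed p* = 142/331 = 0.42900.
Balance c(h−p*) = e gives e = 1.272×(0.492 − 0.42900) = 0.08014.
New p* = 0.492 − e/c = 0.492 − 0.08014/0.90312 = 0.40326.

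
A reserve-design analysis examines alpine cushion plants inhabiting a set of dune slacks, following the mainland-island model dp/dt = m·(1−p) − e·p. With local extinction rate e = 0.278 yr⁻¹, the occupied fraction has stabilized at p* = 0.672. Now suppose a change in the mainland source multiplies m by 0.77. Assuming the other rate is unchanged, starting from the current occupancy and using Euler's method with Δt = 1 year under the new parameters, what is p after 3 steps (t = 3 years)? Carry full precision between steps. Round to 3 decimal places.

Balance m(1−p*) = e·p* gives m = e·p*/(1−p*) = 0.278×0.67200/0.32800 = 0.56956.
Starting from p₀ = 0.67200; update p ← p + (dp/dt)·Δt with the new parameters.
step 1: Δp = -0.04297, p = 0.62903
step 2: Δp = -0.01218, p = 0.61685
step 3: Δp = -0.00345, p = 0.61340

0.613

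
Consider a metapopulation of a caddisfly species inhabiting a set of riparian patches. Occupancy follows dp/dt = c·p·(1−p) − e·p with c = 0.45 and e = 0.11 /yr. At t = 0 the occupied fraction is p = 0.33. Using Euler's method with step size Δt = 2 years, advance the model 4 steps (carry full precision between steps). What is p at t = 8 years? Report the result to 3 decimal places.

0.722

Update rule: p ← p + [c·p·(1−p) − e·p]·Δt with Δt = 2.
step 1: Δp = +0.12639, p = 0.45639
step 2: Δp = +0.12288, p = 0.57927
step 3: Δp = +0.09190, p = 0.67118
step 4: Δp = +0.05097, p = 0.72215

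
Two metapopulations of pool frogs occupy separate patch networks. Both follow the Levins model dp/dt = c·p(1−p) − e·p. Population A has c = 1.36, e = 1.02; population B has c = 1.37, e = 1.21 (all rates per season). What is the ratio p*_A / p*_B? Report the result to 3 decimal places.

A: p*_A = 1 − 1.02/1.36 = 0.2500.
B: p*_B = 1 − 1.21/1.37 = 0.1168.
p*_A / p*_B = 0.2500/0.1168 = 2.1406.

2.141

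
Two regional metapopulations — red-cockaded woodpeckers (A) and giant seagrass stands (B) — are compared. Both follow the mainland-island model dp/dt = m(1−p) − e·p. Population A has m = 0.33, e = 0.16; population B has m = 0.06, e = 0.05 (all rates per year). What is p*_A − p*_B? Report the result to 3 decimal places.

A: p*_A = m/(m+e) = 0.33/0.4900 = 0.6735.
B: p*_B = 0.06/0.1100 = 0.5455.
p*_A − p*_B = 0.6735 − 0.5455 = 0.1280.

0.128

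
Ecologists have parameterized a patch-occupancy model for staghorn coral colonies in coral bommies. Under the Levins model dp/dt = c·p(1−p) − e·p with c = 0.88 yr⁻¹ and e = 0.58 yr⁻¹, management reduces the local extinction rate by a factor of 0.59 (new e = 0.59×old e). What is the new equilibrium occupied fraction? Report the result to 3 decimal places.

Before: p* = 1 − 0.58/0.88 = 0.3409.
After the change, c = 0.88, e = 0.3422, so p* = 1 − 0.3422/0.88 = 0.6111.

0.611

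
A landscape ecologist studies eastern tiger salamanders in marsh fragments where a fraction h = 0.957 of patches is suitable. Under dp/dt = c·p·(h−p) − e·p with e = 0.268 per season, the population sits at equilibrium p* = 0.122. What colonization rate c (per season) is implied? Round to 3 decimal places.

0.321

At equilibrium c(h−p*) = e, so c = e/(h−p*).
c = 0.268/(0.957 − 0.122) = 0.268/0.8350 = 0.3210.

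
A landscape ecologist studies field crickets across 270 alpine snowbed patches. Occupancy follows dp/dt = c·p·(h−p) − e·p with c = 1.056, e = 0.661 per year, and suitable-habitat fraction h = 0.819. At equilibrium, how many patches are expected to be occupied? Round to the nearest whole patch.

p* = h − e/c = 0.819 − 0.6259 = 0.1931.
Expected occupied patches = N × p* = 270 × 0.1931 = 52.12 ≈ 52.

52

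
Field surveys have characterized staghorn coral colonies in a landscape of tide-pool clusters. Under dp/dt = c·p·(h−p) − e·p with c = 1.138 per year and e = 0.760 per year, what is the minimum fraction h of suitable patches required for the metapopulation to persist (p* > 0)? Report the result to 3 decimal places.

p* = h − e/c is positive only when h > e/c.
h_min = e/c = 0.760/1.138 = 0.6678.

0.668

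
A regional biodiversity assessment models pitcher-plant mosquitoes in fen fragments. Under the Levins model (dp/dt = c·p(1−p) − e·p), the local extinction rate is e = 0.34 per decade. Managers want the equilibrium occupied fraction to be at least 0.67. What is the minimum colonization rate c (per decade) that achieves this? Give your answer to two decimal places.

1.03

p* = 1 − e/c ≥ 0.67 requires e/c ≤ 0.3300, i.e. c ≥ e/0.3300.
c_min = 0.34/0.3300 = 1.0303.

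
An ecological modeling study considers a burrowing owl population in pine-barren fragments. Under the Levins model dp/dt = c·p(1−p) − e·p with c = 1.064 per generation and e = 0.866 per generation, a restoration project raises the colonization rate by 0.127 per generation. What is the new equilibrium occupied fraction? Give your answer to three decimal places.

Before: p* = 1 − 0.866/1.064 = 0.1861.
After the change, c = 1.191, e = 0.866, so p* = 1 − 0.866/1.191 = 0.2729.

0.273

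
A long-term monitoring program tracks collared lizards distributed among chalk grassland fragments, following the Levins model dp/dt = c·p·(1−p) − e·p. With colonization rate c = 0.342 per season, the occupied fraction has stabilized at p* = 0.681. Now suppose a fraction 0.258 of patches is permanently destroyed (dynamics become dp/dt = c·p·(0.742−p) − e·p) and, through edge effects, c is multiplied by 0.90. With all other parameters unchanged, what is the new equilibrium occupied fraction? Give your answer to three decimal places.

Balance c(1−p*) = e gives e = 0.342×(1 − 0.68100) = 0.10910.
New p* = 0.742 − e/c = 0.742 − 0.10910/0.30780 = 0.38755.

0.388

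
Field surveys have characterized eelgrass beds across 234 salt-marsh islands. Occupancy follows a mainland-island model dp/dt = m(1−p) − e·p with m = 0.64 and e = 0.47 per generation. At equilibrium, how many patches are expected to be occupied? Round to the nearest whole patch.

p* = m/(m+e) = 0.64/1.1100 = 0.5766.
Expected occupied patches = N × p* = 234 × 0.5766 = 134.92 ≈ 135.

135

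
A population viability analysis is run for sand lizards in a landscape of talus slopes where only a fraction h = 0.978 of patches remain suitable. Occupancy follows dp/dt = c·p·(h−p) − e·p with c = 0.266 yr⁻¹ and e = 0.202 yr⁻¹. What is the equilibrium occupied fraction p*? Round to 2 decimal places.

Setting dp/dt = 0 and dividing by p* gives c·(h−p*) = e.
So p* = h − e/c = 0.978 − 0.202/0.266 = 0.978 − 0.7594 = 0.2186.

0.22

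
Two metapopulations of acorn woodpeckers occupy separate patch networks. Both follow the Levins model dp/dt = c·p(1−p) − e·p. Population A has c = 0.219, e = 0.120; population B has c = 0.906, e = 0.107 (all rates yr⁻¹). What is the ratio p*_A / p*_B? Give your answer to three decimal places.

A: p*_A = 1 − 0.120/0.219 = 0.4521.
B: p*_B = 1 − 0.107/0.906 = 0.8819.
p*_A / p*_B = 0.4521/0.8819 = 0.5126.

0.513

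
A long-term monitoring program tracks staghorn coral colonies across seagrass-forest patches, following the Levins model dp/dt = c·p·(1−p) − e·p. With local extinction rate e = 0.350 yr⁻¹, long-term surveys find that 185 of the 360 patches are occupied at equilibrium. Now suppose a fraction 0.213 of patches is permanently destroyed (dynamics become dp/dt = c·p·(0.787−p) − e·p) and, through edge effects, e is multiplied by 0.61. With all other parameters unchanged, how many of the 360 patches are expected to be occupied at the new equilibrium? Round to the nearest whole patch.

Observed p* = 185/360 = 0.51389.
Balance c(1−p*) = e gives c = e/(1 − 0.51389) = 0.350/0.48611 = 0.72000.
New p* = 0.787 − e/c = 0.787 − 0.21350/0.72000 = 0.49047.
Expected occupied = 360 × 0.49047 = 176.57 ≈ 177.

177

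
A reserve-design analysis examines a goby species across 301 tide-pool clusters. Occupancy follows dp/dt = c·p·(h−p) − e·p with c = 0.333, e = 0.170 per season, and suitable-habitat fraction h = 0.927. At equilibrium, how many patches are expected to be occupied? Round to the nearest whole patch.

125

p* = h − e/c = 0.927 − 0.5105 = 0.4165.
Expected occupied patches = N × p* = 301 × 0.4165 = 125.36 ≈ 125.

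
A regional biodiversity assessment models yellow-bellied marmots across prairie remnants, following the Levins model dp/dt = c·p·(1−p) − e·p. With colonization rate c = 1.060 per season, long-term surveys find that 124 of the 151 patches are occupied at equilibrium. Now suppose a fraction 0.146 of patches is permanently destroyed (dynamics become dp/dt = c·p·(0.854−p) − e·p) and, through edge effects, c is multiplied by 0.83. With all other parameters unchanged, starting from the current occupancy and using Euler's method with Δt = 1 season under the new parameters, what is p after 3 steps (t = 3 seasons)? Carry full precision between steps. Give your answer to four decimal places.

Observed p* = 124/151 = 0.82119.
Balance c(1−p*) = e gives e = 1.060×(1 − 0.82119) = 0.18954.
Starting from p₀ = 0.82119; update p ← p + (dp/dt)·Δt with the new parameters.
t = 1: p = 0.82119 + (-0.13194) = 0.68925
t = 2: p = 0.68925 + (-0.03073) = 0.65852
t = 3: p = 0.65852 + (-0.01156) = 0.64696

0.6470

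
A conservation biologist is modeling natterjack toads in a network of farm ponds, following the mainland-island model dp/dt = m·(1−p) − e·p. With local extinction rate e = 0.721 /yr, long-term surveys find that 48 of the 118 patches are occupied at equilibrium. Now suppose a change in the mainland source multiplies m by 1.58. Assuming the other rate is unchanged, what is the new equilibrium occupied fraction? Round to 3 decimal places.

Observed p* = 48/118 = 0.40678.
Balance m(1−p*) = e·p* gives m = e·p*/(1−p*) = 0.721×0.40678/0.59322 = 0.49440.
New p* = m/(m+e) = 0.78115/(0.78115+0.72100) = 0.52002.

0.520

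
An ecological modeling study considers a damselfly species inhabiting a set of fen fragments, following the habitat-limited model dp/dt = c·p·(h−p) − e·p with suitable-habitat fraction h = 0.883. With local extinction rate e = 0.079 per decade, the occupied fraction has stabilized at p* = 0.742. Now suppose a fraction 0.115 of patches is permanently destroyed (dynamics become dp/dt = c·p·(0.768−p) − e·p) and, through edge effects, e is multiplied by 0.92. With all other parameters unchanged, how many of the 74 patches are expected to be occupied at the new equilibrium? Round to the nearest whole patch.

Balance c(h−p*) = e gives c = e/(0.883 − 0.74200) = 0.079/0.14100 = 0.56028.
New p* = 0.768 − e/c = 0.768 − 0.07268/0.56028 = 0.63828.
Expected occupied = 74 × 0.63828 = 47.23 ≈ 47.

47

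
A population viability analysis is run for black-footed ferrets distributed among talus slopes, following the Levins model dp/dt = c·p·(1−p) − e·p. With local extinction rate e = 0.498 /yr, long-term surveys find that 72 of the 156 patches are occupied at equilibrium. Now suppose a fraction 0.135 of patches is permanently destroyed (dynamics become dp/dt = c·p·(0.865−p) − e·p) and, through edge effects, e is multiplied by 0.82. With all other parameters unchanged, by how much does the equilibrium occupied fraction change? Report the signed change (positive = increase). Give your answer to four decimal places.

-0.0381

Observed p* = 72/156 = 0.46154.
Balance c(1−p*) = e gives c = e/(1 − 0.46154) = 0.498/0.53846 = 0.92486.
New p* = 0.865 − e/c = 0.865 − 0.40836/0.92486 = 0.42346.
Δp* = 0.42346 − 0.46154 = -0.03808.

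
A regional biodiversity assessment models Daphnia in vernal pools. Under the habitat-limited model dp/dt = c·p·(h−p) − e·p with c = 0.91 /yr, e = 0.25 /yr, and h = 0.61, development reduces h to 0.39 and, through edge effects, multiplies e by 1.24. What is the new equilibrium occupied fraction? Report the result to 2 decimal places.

0.05

Before: p* = h − e/c = 0.61 − 0.25/0.91 = 0.61 − 0.2747 = 0.3353.
After: c = 0.91, e = 0.31, h = 0.39; p* = 0.39 − 0.31/0.91 = 0.0493.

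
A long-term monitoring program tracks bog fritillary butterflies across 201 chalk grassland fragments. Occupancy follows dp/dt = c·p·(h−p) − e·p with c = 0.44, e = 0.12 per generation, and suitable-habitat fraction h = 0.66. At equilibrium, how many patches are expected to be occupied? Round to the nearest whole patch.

p* = h − e/c = 0.66 − 0.2727 = 0.3873.
Expected occupied patches = N × p* = 201 × 0.3873 = 77.84 ≈ 78.

78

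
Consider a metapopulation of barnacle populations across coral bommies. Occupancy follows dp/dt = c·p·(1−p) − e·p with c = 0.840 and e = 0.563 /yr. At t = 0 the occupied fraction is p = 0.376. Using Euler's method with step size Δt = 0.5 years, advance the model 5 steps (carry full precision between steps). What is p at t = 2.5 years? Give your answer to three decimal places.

0.350

Update rule: p ← p + [c·p·(1−p) − e·p]·Δt with Δt = 0.5.
step 1: Δp = -0.00730, p = 0.36870
step 2: Δp = -0.00603, p = 0.36267
step 3: Δp = -0.00501, p = 0.35766
step 4: Δp = -0.00419, p = 0.35347
step 5: Δp = -0.00352, p = 0.34995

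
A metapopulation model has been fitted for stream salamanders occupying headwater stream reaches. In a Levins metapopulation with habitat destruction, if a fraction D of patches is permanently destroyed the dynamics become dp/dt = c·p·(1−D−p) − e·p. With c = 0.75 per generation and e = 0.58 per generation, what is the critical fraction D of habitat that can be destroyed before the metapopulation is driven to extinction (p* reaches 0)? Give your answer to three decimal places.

0.227

The nontrivial equilibrium is p* = (1−D) − e/c; extinction occurs when this hits zero.
So D_crit = 1 − e/c = 1 − 0.58/0.75 = 1 − 0.7733 = 0.2267.
Note this equals the original equilibrium occupancy — the Levins extinction-debt result.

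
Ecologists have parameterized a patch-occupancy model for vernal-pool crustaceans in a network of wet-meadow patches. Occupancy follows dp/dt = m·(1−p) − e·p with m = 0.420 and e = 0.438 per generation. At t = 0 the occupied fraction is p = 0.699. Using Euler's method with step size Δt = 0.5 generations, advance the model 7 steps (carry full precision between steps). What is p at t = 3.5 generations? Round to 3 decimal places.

Update rule: p ← p + [m·(1−p) − e·p]·Δt with Δt = 0.5.
t = 0.5: p = 0.69900 + (-0.08987) = 0.60913
t = 1: p = 0.60913 + (-0.05132) = 0.55781
t = 1.5: p = 0.55781 + (-0.02930) = 0.52851
t = 2: p = 0.52851 + (-0.01673) = 0.51178
t = 2.5: p = 0.51178 + (-0.00955) = 0.50223
t = 3: p = 0.50223 + (-0.00546) = 0.49677
t = 3.5: p = 0.49677 + (-0.00311) = 0.49366

0.494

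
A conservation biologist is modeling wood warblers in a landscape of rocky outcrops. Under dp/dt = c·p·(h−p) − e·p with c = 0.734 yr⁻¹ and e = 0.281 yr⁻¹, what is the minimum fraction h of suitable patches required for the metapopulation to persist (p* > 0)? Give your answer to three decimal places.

p* = h − e/c is positive only when h > e/c.
h_min = e/c = 0.281/0.734 = 0.3828.

0.383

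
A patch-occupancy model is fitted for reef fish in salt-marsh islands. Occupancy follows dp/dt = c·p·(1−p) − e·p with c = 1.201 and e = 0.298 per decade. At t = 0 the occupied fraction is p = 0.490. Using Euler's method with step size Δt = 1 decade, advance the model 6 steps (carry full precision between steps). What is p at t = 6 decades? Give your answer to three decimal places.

0.752

Update rule: p ← p + [c·p·(1−p) − e·p]·Δt with Δt = 1.
p: 0.49000 → 0.64411  (Δp = +0.15411)
p: 0.64411 → 0.72747  (Δp = +0.08336)
p: 0.72747 → 0.74879  (Δp = +0.02132)
p: 0.74879 → 0.75156  (Δp = +0.00277)
p: 0.75156 → 0.75184  (Δp = +0.00028)
p: 0.75184 → 0.75187  (Δp = +0.00003)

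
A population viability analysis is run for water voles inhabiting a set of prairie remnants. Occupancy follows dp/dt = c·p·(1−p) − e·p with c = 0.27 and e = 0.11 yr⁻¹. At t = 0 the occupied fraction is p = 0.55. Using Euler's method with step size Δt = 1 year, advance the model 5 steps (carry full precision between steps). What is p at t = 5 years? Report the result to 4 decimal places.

Update rule: p ← p + [c·p·(1−p) − e·p]·Δt with Δt = 1.
t = 1: p = 0.55000 + (+0.00633) = 0.55633
t = 2: p = 0.55633 + (+0.00545) = 0.56177
t = 3: p = 0.56177 + (+0.00467) = 0.56645
t = 4: p = 0.56645 + (+0.00400) = 0.57045
t = 5: p = 0.57045 + (+0.00341) = 0.57386

0.5739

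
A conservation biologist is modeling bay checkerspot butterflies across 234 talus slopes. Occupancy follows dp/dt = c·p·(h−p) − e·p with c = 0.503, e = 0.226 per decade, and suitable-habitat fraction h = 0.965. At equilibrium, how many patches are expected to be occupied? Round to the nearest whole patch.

121

p* = h − e/c = 0.965 − 0.4493 = 0.5157.
Expected occupied patches = N × p* = 234 × 0.5157 = 120.67 ≈ 121.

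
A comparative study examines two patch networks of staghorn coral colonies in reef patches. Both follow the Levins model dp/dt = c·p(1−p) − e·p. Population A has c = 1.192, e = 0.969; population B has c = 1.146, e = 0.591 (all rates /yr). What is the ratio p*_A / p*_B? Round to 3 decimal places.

A: p*_A = 1 − 0.969/1.192 = 0.1871.
B: p*_B = 1 − 0.591/1.146 = 0.4843.
p*_A / p*_B = 0.1871/0.4843 = 0.3863.

0.386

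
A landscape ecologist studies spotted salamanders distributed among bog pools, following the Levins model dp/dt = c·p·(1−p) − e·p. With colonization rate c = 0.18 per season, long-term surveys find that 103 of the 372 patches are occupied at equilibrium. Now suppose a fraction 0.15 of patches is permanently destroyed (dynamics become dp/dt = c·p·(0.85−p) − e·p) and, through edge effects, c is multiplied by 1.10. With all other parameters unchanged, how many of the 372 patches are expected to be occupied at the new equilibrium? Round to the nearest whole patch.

Observed p* = 103/372 = 0.27688.
Balance c(1−p*) = e gives e = 0.18×(1 − 0.27688) = 0.13016.
New p* = 0.85 − e/c = 0.85 − 0.13016/0.19800 = 0.19263.
Expected occupied = 372 × 0.19263 = 71.66 ≈ 72.

72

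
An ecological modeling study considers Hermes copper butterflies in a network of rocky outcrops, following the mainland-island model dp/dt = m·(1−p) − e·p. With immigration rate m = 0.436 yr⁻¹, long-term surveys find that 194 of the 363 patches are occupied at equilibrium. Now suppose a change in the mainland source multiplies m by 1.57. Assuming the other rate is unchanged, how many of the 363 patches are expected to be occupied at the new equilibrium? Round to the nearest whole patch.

Observed p* = 194/363 = 0.53444.
Balance m(1−p*) = e·p* gives e = m(1−p*)/p* = 0.436×0.46556/0.53444 = 0.37981.
New p* = m/(m+e) = 0.68452/(0.68452+0.37981) = 0.64315.
Expected occupied = 363 × 0.64315 = 233.46 ≈ 233.

233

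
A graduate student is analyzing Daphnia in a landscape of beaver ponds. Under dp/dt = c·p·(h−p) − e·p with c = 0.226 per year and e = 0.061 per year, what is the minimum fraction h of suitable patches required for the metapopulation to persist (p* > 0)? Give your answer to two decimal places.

0.27

p* = h − e/c is positive only when h > e/c.
h_min = e/c = 0.061/0.226 = 0.2699.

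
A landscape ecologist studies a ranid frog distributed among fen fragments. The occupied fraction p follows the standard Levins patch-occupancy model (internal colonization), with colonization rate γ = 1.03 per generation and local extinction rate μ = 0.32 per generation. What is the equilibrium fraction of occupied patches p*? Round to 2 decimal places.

Setting dp/dt = 0 and dividing through by p* gives γ·(1−p*) = μ.
So p* = 1 − μ/γ = 1 − 0.32/1.03 = 1 − 0.3107 = 0.6893.

0.69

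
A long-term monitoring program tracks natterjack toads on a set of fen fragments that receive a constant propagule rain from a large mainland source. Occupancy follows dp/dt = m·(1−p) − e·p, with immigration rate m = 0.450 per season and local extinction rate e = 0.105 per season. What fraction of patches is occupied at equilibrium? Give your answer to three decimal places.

0.811

At equilibrium the propagule rain into empty patches balances local extinction: m(1−p*) = e·p*.
p* = m/(m+e) = 0.450/(0.450+0.105) = 0.450/0.5550 = 0.8108.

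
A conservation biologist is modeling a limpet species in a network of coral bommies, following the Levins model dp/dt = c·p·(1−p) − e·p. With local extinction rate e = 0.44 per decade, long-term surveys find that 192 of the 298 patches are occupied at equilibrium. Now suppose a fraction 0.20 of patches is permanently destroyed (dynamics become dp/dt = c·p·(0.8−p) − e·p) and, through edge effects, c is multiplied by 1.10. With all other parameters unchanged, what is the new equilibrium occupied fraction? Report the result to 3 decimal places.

Observed p* = 192/298 = 0.64430.
Balance c(1−p*) = e gives c = e/(1 − 0.64430) = 0.44/0.35570 = 1.23700.
New p* = 0.8 − e/c = 0.8 − 0.44000/1.36070 = 0.47664.

0.477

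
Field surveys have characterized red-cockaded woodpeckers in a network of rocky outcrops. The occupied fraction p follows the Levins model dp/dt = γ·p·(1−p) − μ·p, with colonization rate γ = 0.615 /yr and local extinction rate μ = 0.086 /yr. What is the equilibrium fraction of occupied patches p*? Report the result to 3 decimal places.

Setting dp/dt = 0 and dividing through by p* gives γ·(1−p*) = μ.
So p* = 1 − μ/γ = 1 − 0.086/0.615 = 1 − 0.1398 = 0.8602.

0.860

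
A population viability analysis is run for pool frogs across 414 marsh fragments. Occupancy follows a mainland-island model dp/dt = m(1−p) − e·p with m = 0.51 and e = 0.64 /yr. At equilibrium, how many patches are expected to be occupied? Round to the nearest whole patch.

p* = m/(m+e) = 0.51/1.1500 = 0.4435.
Expected occupied patches = N × p* = 414 × 0.4435 = 183.60 ≈ 184.

184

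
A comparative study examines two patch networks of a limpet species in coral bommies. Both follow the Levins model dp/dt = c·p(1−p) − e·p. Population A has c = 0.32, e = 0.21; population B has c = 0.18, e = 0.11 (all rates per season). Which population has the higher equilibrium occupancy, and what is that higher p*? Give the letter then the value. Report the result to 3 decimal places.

B, 0.389

A: p*_A = 1 − 0.21/0.32 = 0.3438.
B: p*_B = 1 − 0.11/0.18 = 0.3889.
B is higher at 0.3889.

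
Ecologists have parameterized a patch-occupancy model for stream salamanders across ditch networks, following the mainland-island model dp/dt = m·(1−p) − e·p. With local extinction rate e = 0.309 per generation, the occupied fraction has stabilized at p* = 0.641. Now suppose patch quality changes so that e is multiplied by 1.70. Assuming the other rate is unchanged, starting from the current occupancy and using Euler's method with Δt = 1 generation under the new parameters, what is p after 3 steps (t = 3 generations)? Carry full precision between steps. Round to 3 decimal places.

Balance m(1−p*) = e·p* gives m = e·p*/(1−p*) = 0.309×0.64100/0.35900 = 0.55172.
Starting from p₀ = 0.64100; update p ← p + (dp/dt)·Δt with the new parameters.
  1  |  dp/dt·Δt = -0.138648  |  p_1 = 0.502352
  2  |  dp/dt·Δt = +0.010679  |  p_2 = 0.513031
  3  |  dp/dt·Δt = -0.000823  |  p_3 = 0.512208

0.512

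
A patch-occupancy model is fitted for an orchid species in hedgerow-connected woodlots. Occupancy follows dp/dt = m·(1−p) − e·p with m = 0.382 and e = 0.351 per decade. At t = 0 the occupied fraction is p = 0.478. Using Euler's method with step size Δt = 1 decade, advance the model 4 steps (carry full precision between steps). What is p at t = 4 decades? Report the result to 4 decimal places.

0.5209

Update rule: p ← p + [m·(1−p) − e·p]·Δt with Δt = 1.
t = 1: p = 0.47800 + (+0.03163) = 0.50963
t = 2: p = 0.50963 + (+0.00844) = 0.51807
t = 3: p = 0.51807 + (+0.00225) = 0.52032
t = 4: p = 0.52032 + (+0.00060) = 0.52093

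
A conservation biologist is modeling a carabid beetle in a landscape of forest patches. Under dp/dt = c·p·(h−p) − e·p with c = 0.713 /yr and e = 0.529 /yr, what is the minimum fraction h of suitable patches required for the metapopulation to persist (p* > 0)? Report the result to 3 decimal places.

0.742

p* = h − e/c is positive only when h > e/c.
h_min = e/c = 0.529/0.713 = 0.7419.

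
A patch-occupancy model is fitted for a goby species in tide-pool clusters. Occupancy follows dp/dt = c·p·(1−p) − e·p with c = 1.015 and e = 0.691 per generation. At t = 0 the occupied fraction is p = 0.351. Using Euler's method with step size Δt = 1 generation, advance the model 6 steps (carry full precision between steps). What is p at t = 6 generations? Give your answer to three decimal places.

Update rule: p ← p + [c·p·(1−p) − e·p]·Δt with Δt = 1.
p: 0.35100 → 0.33967  (Δp = -0.01133)
p: 0.33967 → 0.33262  (Δp = -0.00706)
p: 0.33262 → 0.32809  (Δp = -0.00453)
p: 0.32809 → 0.32514  (Δp = -0.00296)
p: 0.32514 → 0.32318  (Δp = -0.00195)
p: 0.32318 → 0.32188  (Δp = -0.00130)

0.322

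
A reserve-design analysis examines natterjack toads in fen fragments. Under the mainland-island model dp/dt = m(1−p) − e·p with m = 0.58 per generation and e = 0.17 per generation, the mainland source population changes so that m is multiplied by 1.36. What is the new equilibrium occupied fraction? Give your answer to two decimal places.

0.82

Before: p* = 0.58/(0.58+0.17) = 0.7733.
After: m = 0.7888, e = 0.17; p* = 0.7888/0.9588 = 0.8227.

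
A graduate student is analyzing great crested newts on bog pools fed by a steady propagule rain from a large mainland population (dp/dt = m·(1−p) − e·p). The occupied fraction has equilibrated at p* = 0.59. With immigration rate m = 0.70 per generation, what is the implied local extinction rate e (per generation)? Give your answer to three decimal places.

0.486

At equilibrium m(1−p*) = e·p*, so e = m(1−p*)/p*.
e = 0.70 × 0.4100 / 0.59 = 0.4864.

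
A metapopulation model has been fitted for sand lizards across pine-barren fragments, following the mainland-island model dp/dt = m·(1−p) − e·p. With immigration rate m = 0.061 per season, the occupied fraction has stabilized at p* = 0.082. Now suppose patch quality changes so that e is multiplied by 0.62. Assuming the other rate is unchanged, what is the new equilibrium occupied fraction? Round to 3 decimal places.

Balance m(1−p*) = e·p* gives e = m(1−p*)/p* = 0.061×0.91800/0.08200 = 0.68290.
New p* = m/(m+e) = 0.06100/(0.06100+0.42340) = 0.12593.

0.126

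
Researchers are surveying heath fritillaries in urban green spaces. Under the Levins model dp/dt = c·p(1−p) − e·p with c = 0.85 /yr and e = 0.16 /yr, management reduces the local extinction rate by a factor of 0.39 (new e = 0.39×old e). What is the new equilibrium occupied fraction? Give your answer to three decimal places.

0.927

Before: p* = 1 − 0.16/0.85 = 0.8118.
After the change, c = 0.85, e = 0.0624, so p* = 1 − 0.0624/0.85 = 0.9266.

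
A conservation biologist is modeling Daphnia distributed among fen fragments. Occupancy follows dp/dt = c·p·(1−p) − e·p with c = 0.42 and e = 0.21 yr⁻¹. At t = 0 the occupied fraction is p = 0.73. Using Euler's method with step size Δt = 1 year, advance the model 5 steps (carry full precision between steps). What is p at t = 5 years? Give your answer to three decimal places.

0.549

Update rule: p ← p + [c·p·(1−p) − e·p]·Δt with Δt = 1.
t = 1: p = 0.73000 + (-0.07052) = 0.65948
t = 2: p = 0.65948 + (-0.04417) = 0.61531
t = 3: p = 0.61531 + (-0.02980) = 0.58551
t = 4: p = 0.58551 + (-0.02103) = 0.56448
t = 5: p = 0.56448 + (-0.01529) = 0.54919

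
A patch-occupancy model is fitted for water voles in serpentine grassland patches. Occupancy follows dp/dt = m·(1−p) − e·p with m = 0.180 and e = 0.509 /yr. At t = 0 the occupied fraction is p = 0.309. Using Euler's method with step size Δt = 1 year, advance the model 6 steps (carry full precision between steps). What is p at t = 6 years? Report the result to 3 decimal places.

Update rule: p ← p + [m·(1−p) − e·p]·Δt with Δt = 1.
t = 1: p = 0.30900 + (-0.03290) = 0.27610
t = 2: p = 0.27610 + (-0.01023) = 0.26587
t = 3: p = 0.26587 + (-0.00318) = 0.26268
t = 4: p = 0.26268 + (-0.00099) = 0.26169
t = 5: p = 0.26169 + (-0.00031) = 0.26139
t = 6: p = 0.26139 + (-0.00010) = 0.26129

0.261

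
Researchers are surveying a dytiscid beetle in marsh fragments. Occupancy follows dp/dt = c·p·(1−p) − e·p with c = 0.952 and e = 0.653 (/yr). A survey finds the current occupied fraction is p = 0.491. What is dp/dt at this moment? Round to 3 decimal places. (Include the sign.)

-0.083

Colonization term: c·p·(1−p) = 0.952×0.491×0.5090 = 0.23792.
Extinction term: e·p = 0.32062.
dp/dt = 0.23792 − 0.32062 = -0.08270.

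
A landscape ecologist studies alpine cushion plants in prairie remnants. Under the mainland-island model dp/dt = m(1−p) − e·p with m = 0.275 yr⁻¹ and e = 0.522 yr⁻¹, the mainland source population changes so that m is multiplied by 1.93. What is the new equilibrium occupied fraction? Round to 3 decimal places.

Before: p* = 0.275/(0.275+0.522) = 0.3450.
After: m = 0.53075, e = 0.522; p* = 0.53075/1.0528 = 0.5042.

0.504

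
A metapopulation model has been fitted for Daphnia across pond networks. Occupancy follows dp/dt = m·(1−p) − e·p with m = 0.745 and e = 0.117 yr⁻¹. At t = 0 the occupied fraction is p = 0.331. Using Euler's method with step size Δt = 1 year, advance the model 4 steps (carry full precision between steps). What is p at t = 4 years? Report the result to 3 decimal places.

0.864

Update rule: p ← p + [m·(1−p) − e·p]·Δt with Δt = 1.
step 1: Δp = +0.45968, p = 0.79068
step 2: Δp = +0.06344, p = 0.85411
step 3: Δp = +0.00875, p = 0.86287
step 4: Δp = +0.00121, p = 0.86408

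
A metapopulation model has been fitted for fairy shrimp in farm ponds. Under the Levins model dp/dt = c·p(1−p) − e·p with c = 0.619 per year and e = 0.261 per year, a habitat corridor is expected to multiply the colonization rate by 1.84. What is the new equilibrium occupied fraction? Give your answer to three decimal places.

Before: p* = 1 − 0.261/0.619 = 0.5784.
After the change, c = 1.13896, e = 0.261, so p* = 1 − 0.261/1.13896 = 0.7708.

0.771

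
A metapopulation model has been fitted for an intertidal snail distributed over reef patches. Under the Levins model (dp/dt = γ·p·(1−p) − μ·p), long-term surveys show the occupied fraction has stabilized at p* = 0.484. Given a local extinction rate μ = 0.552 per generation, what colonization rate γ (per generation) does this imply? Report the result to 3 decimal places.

1.070

At equilibrium γ(1−p*) = μ, so γ = μ/(1−p*).
γ = 0.552/(1 − 0.484) = 0.552/0.5160 = 1.0698.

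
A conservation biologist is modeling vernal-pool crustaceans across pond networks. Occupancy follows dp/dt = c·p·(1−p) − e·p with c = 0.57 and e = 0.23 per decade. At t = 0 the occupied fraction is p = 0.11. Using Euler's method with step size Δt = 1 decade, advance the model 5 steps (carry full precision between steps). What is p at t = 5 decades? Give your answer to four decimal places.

Update rule: p ← p + [c·p·(1−p) − e·p]·Δt with Δt = 1.
  1  |  dp/dt·Δt = +0.030503  |  p_1 = 0.140503
  2  |  dp/dt·Δt = +0.036519  |  p_2 = 0.177022
  3  |  dp/dt·Δt = +0.042325  |  p_3 = 0.219347
  4  |  dp/dt·Δt = +0.047154  |  p_4 = 0.266501
  5  |  dp/dt·Δt = +0.050127  |  p_5 = 0.316628

0.3166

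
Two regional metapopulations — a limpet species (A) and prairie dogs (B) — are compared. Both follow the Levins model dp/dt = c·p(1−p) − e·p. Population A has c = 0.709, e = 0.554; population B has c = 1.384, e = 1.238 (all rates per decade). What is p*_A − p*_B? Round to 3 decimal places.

0.113

A: p*_A = 1 − 0.554/0.709 = 0.2186.
B: p*_B = 1 − 1.238/1.384 = 0.1055.
p*_A − p*_B = 0.2186 − 0.1055 = 0.1131.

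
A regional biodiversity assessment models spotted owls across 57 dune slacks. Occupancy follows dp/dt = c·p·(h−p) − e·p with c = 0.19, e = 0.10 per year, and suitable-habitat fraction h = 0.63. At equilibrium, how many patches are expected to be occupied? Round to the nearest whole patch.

6

p* = h − e/c = 0.63 − 0.5263 = 0.1037.
Expected occupied patches = N × p* = 57 × 0.1037 = 5.91 ≈ 6.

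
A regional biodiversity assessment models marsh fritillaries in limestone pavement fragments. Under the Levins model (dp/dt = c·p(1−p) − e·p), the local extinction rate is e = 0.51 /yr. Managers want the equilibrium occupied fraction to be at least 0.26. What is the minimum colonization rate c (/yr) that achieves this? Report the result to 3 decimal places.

0.689

p* = 1 − e/c ≥ 0.26 requires e/c ≤ 0.7400, i.e. c ≥ e/0.7400.
c_min = 0.51/0.7400 = 0.6892.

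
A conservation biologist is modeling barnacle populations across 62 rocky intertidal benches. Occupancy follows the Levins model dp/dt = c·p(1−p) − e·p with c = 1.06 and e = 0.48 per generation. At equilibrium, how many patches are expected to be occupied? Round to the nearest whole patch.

34

p* = 1 − e/c = 1 − 0.48/1.06 = 0.5472.
Expected occupied patches = N × p* = 62 × 0.5472 = 33.92 ≈ 34.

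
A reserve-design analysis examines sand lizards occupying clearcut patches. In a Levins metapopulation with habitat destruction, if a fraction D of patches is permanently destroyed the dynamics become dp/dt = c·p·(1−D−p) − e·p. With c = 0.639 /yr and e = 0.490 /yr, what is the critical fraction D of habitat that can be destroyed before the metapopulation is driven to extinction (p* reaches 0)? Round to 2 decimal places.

0.23

The nontrivial equilibrium is p* = (1−D) − e/c; extinction occurs when this hits zero.
So D_crit = 1 − e/c = 1 − 0.490/0.639 = 1 − 0.7668 = 0.2332.
Note this equals the original equilibrium occupancy — the Levins extinction-debt result.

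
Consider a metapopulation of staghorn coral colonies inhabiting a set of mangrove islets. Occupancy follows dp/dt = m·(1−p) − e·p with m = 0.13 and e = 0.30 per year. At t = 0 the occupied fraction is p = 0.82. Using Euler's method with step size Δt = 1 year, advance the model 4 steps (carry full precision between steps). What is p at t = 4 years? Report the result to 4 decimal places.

Update rule: p ← p + [m·(1−p) − e·p]·Δt with Δt = 1.
  1  |  dp/dt·Δt = -0.222600  |  p_1 = 0.597400
  2  |  dp/dt·Δt = -0.126882  |  p_2 = 0.470518
  3  |  dp/dt·Δt = -0.072323  |  p_3 = 0.398195
  4  |  dp/dt·Δt = -0.041224  |  p_4 = 0.356971

0.3570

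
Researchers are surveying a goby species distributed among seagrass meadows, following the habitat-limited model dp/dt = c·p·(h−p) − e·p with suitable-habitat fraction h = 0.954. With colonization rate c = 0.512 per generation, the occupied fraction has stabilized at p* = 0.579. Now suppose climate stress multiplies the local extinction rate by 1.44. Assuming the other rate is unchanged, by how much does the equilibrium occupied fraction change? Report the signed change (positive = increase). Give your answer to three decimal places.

Balance c(h−p*) = e gives e = 0.512×(0.954 − 0.57900) = 0.19200.
New p* = 0.954 − e/c = 0.954 − 0.27648/0.51200 = 0.41400.
Δp* = 0.41400 − 0.57900 = -0.16500.

-0.165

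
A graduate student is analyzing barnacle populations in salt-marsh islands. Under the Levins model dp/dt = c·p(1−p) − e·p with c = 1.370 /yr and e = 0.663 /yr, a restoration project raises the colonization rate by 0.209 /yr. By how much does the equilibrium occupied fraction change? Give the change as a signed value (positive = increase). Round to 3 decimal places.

0.064

Before: p* = 1 − 0.663/1.370 = 0.5161.
After the change, c = 1.579, e = 0.663, so p* = 1 − 0.663/1.579 = 0.5801.
Δp* = 0.5801 − 0.5161 = +0.0641.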